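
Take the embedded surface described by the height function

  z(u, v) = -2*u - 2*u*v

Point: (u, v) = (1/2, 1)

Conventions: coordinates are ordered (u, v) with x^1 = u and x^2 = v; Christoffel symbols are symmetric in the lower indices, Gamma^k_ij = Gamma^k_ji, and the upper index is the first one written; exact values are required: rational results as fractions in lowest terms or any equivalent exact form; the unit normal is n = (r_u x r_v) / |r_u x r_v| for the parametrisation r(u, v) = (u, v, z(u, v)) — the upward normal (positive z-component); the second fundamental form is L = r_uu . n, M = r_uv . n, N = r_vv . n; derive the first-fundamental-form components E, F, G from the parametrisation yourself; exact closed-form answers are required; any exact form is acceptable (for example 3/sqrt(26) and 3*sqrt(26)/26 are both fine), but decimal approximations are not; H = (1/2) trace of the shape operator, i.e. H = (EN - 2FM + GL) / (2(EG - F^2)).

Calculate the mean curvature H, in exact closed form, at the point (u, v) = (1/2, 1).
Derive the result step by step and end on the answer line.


z_u = -4, z_v = -1, z_uu = 0, z_uv = -2, z_vv = 0
E = 17, F = 4, G = 2; answer radicand W^2 = 18
unnormalised second-form numerators: l = 0, m = -2, n = 0; L = l/sqrt(18), and similarly M = m/sqrt(W^2), N = n/sqrt(W^2)
H = (E*n - 2*F*m + G*l) / (2*(EG - F^2)*sqrt(W^2)); E*n - 2*F*m + G*l = 16, EG - F^2 = 18, so H = (4/9)/sqrt(18)

Answer: H = 2*sqrt(2)/27


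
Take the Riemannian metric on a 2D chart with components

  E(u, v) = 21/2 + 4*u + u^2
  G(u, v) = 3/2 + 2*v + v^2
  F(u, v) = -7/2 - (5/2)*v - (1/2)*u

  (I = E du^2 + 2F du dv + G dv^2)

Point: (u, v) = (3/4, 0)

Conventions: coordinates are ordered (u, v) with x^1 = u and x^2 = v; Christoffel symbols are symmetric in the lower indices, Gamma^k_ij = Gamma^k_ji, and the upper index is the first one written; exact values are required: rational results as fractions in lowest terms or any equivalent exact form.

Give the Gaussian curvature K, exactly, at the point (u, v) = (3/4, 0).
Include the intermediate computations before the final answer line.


E = 225/16, F = -31/8, G = 3/2, EG - F^2 = 389/64 at the point
E_u = 11/2, E_v = 0, F_u = -1/2, F_v = -5/2, G_u = 0, G_v = 2
E_vv = 0, F_uv = 0, G_uu = 0
Apply the Brioschi formula K = (det M1 - det M2)/(EG - F^2)^2 over the derivative matrices of E, F, G.
M1 = [[-E_vv/2 + F_uv - G_uu/2, E_u/2, F_u - E_v/2], [F_v - G_u/2, E, F], [G_v/2, F, G]] = [[0, 11/4, -1/2], [-5/2, 225/16, -31/8], [1, -31/8, 3/2]]; det M1 = 59/32
M2 = [[0, E_v/2, G_u/2], [E_v/2, E, F], [G_u/2, F, G]] = [[0, 0, 0], [0, 225/16, -31/8], [0, -31/8, 3/2]]; det M2 = 0
det M1 - det M2 = 59/32; K = 59/32 / (389/64)^2 = 7552/151321

Answer: K = 7552/151321


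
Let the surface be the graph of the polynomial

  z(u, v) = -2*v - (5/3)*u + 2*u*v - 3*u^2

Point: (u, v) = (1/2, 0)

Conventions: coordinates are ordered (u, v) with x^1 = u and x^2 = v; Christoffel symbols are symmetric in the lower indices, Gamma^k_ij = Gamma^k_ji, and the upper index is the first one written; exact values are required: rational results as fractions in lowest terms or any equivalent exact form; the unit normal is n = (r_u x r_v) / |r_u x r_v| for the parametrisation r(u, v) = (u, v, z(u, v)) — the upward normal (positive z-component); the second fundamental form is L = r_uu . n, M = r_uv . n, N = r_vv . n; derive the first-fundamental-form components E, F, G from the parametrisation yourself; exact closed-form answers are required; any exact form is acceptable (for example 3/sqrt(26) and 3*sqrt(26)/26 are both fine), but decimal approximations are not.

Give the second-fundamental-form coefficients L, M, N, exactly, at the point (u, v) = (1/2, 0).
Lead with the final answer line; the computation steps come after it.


Answer: L = -9*sqrt(214)/107, M = 3*sqrt(214)/107, N = 0

z_u = -14/3, z_v = -1, z_uu = -6, z_uv = 2, z_vv = 0
E = 205/9, F = 14/3, G = 2; answer radicand W^2 = 214/9
unnormalised second-form numerators: l = -6, m = 2, n = 0; L = l/sqrt(214/9), and similarly M = m/sqrt(W^2), N = n/sqrt(W^2)


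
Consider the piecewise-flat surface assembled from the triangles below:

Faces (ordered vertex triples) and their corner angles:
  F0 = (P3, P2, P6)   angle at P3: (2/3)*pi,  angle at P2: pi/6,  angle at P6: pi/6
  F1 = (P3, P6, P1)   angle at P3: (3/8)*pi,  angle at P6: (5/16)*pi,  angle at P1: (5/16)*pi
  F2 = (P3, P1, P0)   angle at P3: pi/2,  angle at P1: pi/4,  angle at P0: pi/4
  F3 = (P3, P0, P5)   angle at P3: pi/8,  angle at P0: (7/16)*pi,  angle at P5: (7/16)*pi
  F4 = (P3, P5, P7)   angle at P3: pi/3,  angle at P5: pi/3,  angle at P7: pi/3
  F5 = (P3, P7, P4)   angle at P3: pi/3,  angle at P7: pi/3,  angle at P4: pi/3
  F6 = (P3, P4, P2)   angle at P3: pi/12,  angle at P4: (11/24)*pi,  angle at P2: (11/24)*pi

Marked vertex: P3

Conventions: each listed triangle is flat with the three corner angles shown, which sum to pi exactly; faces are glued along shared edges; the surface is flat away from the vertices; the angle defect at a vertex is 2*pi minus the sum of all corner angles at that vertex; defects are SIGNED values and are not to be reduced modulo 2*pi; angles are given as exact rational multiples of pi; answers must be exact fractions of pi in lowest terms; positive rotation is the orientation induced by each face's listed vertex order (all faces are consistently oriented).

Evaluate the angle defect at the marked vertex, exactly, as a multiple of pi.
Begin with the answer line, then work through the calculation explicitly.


Answer: defect(P3) = (-5/12)*pi

Sum of corner angles at P3: (29/12)*pi
defect = 2*pi - (29/12)*pi


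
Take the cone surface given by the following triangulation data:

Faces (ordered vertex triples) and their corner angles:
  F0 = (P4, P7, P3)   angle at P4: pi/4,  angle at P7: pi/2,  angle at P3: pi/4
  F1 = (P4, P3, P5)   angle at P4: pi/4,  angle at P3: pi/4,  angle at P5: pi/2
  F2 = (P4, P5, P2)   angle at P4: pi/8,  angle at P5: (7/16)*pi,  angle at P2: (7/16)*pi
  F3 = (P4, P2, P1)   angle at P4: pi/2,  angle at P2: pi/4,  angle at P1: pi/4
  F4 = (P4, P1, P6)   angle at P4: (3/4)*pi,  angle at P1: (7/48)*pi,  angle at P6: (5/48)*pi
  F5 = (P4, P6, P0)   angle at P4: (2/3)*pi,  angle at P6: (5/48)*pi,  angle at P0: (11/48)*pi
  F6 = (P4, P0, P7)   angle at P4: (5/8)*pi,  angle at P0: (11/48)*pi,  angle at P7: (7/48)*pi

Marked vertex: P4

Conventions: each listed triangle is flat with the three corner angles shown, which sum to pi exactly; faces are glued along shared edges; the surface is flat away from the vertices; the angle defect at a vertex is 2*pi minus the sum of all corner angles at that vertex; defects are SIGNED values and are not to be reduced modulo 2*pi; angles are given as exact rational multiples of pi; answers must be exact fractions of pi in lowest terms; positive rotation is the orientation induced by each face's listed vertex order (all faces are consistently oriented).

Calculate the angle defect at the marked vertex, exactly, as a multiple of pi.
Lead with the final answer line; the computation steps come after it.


Answer: defect(P4) = (-7/6)*pi

Sum of corner angles at P4: (19/6)*pi
defect = 2*pi - (19/6)*pi


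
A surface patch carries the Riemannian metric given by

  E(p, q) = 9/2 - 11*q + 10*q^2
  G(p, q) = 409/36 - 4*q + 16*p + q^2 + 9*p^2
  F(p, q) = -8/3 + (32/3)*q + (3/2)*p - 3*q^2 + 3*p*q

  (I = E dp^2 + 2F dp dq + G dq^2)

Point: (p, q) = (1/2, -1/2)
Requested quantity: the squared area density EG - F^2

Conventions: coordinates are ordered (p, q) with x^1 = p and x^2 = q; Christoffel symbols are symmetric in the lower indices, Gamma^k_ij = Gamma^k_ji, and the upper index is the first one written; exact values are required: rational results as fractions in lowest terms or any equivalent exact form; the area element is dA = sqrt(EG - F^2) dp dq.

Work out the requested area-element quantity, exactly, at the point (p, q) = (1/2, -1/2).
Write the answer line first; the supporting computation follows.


Answer: EG - F^2 = 31925/144

E = 25/2, F = -35/4, G = 859/36; EG - F^2 = 31925/144


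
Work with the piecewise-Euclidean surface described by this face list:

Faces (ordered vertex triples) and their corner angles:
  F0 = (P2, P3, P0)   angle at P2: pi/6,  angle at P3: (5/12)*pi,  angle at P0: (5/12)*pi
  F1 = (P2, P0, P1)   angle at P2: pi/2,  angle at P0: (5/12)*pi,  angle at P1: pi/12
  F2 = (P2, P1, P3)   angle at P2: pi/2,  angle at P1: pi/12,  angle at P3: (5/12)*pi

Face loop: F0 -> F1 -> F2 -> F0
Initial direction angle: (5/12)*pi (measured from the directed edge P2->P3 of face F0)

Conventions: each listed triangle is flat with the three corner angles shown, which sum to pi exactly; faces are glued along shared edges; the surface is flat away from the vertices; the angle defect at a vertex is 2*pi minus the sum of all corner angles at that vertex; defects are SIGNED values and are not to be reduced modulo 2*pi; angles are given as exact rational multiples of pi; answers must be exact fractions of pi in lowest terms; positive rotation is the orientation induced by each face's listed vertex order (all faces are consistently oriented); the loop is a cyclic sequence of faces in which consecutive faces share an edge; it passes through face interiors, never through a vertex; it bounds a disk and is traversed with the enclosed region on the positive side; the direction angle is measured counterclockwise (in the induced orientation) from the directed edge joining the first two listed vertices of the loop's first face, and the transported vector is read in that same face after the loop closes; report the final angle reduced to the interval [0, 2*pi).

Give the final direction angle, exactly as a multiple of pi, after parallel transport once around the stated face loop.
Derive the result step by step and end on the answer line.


enclosed vertex P2: corner angles sum to (7/6)*pi, defect = 2*pi - (7/6)*pi = (5/6)*pi
the final direction is the initial angle plus the enclosed defects, taken mod 2*pi in the induced orientation
final angle = (5/12)*pi + (5/6)*pi = (5/4)*pi (mod 2*pi)

Answer: final direction angle = (5/4)*pi


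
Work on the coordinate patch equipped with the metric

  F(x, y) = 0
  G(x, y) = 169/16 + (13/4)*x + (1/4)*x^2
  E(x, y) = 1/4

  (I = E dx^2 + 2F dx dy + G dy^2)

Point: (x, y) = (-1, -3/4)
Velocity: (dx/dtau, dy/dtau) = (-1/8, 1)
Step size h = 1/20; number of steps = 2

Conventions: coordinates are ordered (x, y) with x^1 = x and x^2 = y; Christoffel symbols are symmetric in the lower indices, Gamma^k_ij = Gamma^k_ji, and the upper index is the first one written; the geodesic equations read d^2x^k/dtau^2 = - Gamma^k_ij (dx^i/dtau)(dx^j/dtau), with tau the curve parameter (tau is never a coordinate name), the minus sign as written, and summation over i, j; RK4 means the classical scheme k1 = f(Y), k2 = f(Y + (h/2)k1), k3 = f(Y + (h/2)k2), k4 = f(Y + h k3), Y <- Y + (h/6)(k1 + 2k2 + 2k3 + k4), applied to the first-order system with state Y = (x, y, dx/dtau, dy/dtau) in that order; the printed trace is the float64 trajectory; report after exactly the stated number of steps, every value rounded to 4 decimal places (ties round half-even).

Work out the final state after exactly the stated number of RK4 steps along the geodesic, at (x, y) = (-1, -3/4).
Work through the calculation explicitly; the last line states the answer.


f(Y) = (dx/dtau, dy/dtau, -Gamma^x_ij Y'^i Y'^j, -Gamma^y_ij Y'^i Y'^j) with the Gammas evaluated at the stage position; h = 0.050000; intermediate values shown to 6 dp
step 0: x = -1.0000, y = -0.7500, dx/dtau = -0.1250, dy/dtau = 1.0000
step 1:
  k1: at (x, y) = (-1.000000, -0.750000), (dx/dtau, dy/dtau) = (-0.125000, 1.000000); Gamma_xxx = 0.000000, Gamma_xxy = 0.000000, Gamma_xyy = -5.500000, Gamma_yxx = 0.000000, Gamma_yxy = 0.181818, Gamma_yyy = 0.000000; k1 = (-0.125000, 1.000000, 5.500000, 0.045455)
  k2: at (x, y) = (-1.003125, -0.725000), (dx/dtau, dy/dtau) = (0.012500, 1.001136); Gamma_xxx = 0.000000, Gamma_xxy = 0.000000, Gamma_xyy = -5.496875, Gamma_yxx = 0.000000, Gamma_yxy = 0.181922, Gamma_yyy = 0.000000; k2 = (0.012500, 1.001136, 5.509375, -0.004553)
  k3: at (x, y) = (-0.999687, -0.724972), (dx/dtau, dy/dtau) = (0.012734, 0.999886); Gamma_xxx = 0.000000, Gamma_xxy = 0.000000, Gamma_xyy = -5.500312, Gamma_yxx = 0.000000, Gamma_yxy = 0.181808, Gamma_yyy = 0.000000; k3 = (0.012734, 0.999886, 5.499060, -0.004630)
  k4: at (x, y) = (-0.999363, -0.700006), (dx/dtau, dy/dtau) = (0.149953, 0.999769); Gamma_xxx = 0.000000, Gamma_xxy = 0.000000, Gamma_xyy = -5.500637, Gamma_yxx = 0.000000, Gamma_yxy = 0.181797, Gamma_yyy = 0.000000; k4 = (0.149953, 0.999769, 5.498090, -0.054509)
  Y <- Y + (h/6)(k1 + 2k2 + 2k3 + k4): x = -0.9994, y = -0.7000, dx/dtau = 0.1501, dy/dtau = 0.9998
step 2:
  k1: at (x, y) = (-0.999371, -0.699985), (dx/dtau, dy/dtau) = (0.150125, 0.999771); Gamma_xxx = 0.000000, Gamma_xxy = 0.000000, Gamma_xyy = -5.500629, Gamma_yxx = 0.000000, Gamma_yxy = 0.181797, Gamma_yyy = 0.000000; k1 = (0.150125, 0.999771, 5.498115, -0.054572)
  k2: at (x, y) = (-0.995618, -0.674991), (dx/dtau, dy/dtau) = (0.287578, 0.998407); Gamma_xxx = 0.000000, Gamma_xxy = 0.000000, Gamma_xyy = -5.504382, Gamma_yxx = 0.000000, Gamma_yxy = 0.181673, Gamma_yyy = 0.000000; k2 = (0.287578, 0.998407, 5.486861, -0.104324)
  k3: at (x, y) = (-0.992182, -0.675025), (dx/dtau, dy/dtau) = (0.287296, 0.997163); Gamma_xxx = 0.000000, Gamma_xxy = 0.000000, Gamma_xyy = -5.507818, Gamma_yxx = 0.000000, Gamma_yxy = 0.181560, Gamma_yyy = 0.000000; k3 = (0.287296, 0.997163, 5.476615, -0.104027)
  k4: at (x, y) = (-0.985007, -0.650127), (dx/dtau, dy/dtau) = (0.423955, 0.994570); Gamma_xxx = 0.000000, Gamma_xxy = 0.000000, Gamma_xyy = -5.514993, Gamma_yxx = 0.000000, Gamma_yxy = 0.181324, Gamma_yyy = 0.000000; k4 = (0.423955, 0.994570, 5.455265, -0.152912)
  Y <- Y + (h/6)(k1 + 2k2 + 2k3 + k4): x = -0.9850, y = -0.6501, dx/dtau = 0.4241, dy/dtau = 0.9946

Answer: x = -0.9850, y = -0.6501, dx/dtau = 0.4241, dy/dtau = 0.9946


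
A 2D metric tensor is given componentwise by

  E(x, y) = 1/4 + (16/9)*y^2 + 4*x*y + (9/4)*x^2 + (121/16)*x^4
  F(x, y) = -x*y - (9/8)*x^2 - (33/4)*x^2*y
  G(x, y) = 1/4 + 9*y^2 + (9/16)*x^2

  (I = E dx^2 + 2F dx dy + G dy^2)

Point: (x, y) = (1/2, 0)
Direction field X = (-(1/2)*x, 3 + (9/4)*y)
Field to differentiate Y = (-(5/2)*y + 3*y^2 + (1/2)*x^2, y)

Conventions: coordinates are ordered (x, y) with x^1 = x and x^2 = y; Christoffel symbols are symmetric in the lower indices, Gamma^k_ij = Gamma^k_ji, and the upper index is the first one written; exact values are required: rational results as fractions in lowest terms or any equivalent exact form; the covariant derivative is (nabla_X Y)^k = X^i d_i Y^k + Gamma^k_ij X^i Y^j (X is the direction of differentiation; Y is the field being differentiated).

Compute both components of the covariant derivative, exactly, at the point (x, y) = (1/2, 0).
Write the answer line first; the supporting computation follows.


Answer: (nabla_X Y)^x = -200979/27716, (nabla_X Y)^y = 102799/27716

E = 329/256, F = -9/32, G = 25/64 at the point
E_x = 193/32, E_y = 2, F_x = -9/8, F_y = -41/16, G_x = 9/16, G_y = 0
EG - F^2 = 6929/16384;  g^inv = (16384/6929) * [[25/64, 9/32], [9/32, 329/256]]
first-kind symbols [ij,l] = (1/2)(d_i g_jl + d_j g_il - d_l g_ij): [xx,x] = E_x/2 = 193/64, [xx,y] = F_x - E_y/2 = -17/8, [xy,x] = E_y/2 = 1, [xy,y] = G_x/2 = 9/32, [yy,x] = F_y - G_x/2 = -91/32, [yy,y] = G_y/2 = 0
Gamma^x_ij = (G*[ij,x] - F*[ij,y])/(EG - F^2), Gamma^y_ij = (E*[ij,y] - F*[ij,x])/(EG - F^2)
Gamma_xxx = 9508/6929, Gamma_xxy = 592/533, Gamma_xyy = -1400/533, Gamma_yxx = -30848/6929, Gamma_yxy = 810/533, Gamma_yyy = -1008/533
X = (-1/4, 3), Y = (1/8, 0) at the point


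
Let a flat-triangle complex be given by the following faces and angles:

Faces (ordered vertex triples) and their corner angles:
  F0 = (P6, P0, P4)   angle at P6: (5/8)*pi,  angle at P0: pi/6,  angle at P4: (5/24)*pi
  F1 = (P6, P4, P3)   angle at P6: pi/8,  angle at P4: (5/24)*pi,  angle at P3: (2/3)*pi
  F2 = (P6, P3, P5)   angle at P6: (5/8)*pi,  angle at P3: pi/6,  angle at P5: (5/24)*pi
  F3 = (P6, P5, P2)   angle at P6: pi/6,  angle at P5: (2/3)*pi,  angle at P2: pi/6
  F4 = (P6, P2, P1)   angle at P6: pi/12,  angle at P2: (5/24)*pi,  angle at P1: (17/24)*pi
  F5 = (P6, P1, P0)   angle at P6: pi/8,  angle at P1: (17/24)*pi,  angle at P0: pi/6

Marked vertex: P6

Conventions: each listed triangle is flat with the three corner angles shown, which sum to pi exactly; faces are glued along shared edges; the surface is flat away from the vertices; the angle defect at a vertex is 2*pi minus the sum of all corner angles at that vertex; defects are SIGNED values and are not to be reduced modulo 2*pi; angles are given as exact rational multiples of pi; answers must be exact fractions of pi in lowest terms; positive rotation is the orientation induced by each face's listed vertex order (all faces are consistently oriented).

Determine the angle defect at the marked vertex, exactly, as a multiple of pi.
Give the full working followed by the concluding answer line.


Sum of corner angles at P6: (7/4)*pi
defect = 2*pi - (7/4)*pi

Answer: defect(P6) = pi/4


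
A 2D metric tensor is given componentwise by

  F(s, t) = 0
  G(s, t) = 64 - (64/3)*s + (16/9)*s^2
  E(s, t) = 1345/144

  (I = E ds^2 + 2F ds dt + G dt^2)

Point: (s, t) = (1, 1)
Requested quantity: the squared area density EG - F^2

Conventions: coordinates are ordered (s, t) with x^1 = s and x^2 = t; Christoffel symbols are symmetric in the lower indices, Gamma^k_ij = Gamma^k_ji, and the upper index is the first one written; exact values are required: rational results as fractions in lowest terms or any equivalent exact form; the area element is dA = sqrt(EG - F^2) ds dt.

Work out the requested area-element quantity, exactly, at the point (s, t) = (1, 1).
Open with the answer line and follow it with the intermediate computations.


Answer: EG - F^2 = 33625/81

E = 1345/144, F = 0, G = 400/9; EG - F^2 = 33625/81


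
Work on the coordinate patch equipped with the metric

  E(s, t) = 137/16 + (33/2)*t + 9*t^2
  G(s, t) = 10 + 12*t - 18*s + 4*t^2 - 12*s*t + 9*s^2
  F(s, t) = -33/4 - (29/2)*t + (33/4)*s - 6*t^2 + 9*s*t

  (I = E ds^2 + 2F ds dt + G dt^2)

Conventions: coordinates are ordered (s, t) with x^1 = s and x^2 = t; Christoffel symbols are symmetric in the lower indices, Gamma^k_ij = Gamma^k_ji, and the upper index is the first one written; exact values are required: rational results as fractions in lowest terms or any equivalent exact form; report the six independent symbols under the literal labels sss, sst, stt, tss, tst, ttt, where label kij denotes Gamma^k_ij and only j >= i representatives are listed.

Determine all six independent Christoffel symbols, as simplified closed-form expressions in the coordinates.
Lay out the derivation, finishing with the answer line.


E = 137/16 + (33/2)*t + 9*t^2; F = -33/4 - (29/2)*t + (33/4)*s - 6*t^2 + 9*s*t; G = 10 + 12*t - 18*s + 4*t^2 - 12*s*t + 9*s^2
Gamma^k_ij = (1/2) g^{kl} (d_i g_jl + d_j g_il - d_l g_ij), with g^inv = (1/(EG-F^2)) [[G, -F], [-F, E]]
first partials: E_s = 0, E_t = 33/2 + 18*t, F_s = 33/4 + 9*t, F_t = -29/2 - 12*t + 9*s, G_s = -18 - 12*t + 18*s, G_t = 12 + 8*t - 12*s
D = EG - F^2 = 281/16 + (57/2)*t - 18*s + 13*t^2 - 12*s*t + 9*s^2
expanded: Gamma^s_ss = (G E_s - 2F F_s + F E_t)/(2D), Gamma^s_st = (G E_t - F G_s)/(2D), Gamma^s_tt = (2G F_t - G G_s - F G_t)/(2D), Gamma^t_ss = (2E F_s - E E_t - F E_s)/(2D), Gamma^t_st = (E G_s - F E_t)/(2D), Gamma^t_tt = (E G_t - 2F F_t + F G_s)/(2D); substitute and cancel common factors

Answer: Gamma_sss = 0, Gamma_sst = (144*t + 132)/(144*s^2 - 192*s*t - 288*s + 208*t^2 + 456*t + 281), Gamma_stt = (-96*t - 88)/(144*s^2 - 192*s*t - 288*s + 208*t^2 + 456*t + 281), Gamma_tss = 0, Gamma_tst = (144*s - 96*t - 144)/(144*s^2 - 192*s*t - 288*s + 208*t^2 + 456*t + 281), Gamma_ttt = (-96*s + 64*t + 96)/(144*s^2 - 192*s*t - 288*s + 208*t^2 + 456*t + 281)


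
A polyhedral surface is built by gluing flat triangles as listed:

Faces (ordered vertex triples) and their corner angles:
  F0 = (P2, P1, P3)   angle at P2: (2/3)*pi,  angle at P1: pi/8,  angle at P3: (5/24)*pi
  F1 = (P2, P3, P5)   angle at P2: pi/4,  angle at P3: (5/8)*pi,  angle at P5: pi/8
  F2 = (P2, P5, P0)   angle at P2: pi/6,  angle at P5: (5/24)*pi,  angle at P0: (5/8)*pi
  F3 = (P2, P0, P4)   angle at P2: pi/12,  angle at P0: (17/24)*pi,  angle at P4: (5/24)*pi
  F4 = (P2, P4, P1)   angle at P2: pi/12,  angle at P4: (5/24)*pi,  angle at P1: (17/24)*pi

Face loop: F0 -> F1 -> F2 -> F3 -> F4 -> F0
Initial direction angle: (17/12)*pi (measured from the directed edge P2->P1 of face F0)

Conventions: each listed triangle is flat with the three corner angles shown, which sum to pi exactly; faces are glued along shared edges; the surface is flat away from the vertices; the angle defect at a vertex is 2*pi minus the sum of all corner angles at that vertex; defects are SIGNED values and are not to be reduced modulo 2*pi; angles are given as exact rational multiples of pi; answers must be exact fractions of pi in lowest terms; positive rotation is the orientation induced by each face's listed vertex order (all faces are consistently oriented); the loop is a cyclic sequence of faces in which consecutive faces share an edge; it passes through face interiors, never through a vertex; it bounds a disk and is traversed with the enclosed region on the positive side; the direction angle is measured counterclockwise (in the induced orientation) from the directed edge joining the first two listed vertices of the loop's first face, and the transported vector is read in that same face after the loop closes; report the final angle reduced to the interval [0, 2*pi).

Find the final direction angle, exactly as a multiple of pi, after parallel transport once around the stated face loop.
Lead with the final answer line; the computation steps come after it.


Answer: final direction angle = pi/6

enclosed vertex P2: corner angles sum to (5/4)*pi, defect = 2*pi - (5/4)*pi = (3/4)*pi
by Gauss-Bonnet the loop rotates the vector by the enclosed defect sum (positive orientation, mod 2*pi)
final angle = (17/12)*pi + (3/4)*pi = pi/6 (mod 2*pi)


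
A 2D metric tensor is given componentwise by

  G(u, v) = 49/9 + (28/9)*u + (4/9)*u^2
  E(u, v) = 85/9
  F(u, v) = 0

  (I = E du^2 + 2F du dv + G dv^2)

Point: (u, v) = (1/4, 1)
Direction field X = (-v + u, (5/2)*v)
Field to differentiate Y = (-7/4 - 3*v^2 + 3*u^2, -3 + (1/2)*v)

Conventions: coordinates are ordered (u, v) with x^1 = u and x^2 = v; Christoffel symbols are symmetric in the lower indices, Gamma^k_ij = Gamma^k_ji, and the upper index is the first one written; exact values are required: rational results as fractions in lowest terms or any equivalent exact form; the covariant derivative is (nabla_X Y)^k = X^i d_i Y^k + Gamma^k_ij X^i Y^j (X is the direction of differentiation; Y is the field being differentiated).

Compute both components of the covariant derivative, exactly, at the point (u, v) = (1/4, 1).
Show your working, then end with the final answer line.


E = 85/9, F = 0, G = 25/4 at the point
E_u = 0, E_v = 0, F_u = 0, F_v = 0, G_u = 10/3, G_v = 0
EG - F^2 = 2125/36;  g^inv = (36/2125) * [[25/4, 0], [0, 85/9]]
first-kind symbols [ij,l] = (1/2)(d_i g_jl + d_j g_il - d_l g_ij): [uu,u] = E_u/2 = 0, [uu,v] = F_u - E_v/2 = 0, [uv,u] = E_v/2 = 0, [uv,v] = G_u/2 = 5/3, [vv,u] = F_v - G_u/2 = -5/3, [vv,v] = G_v/2 = 0
Gamma^u_ij = (G*[ij,u] - F*[ij,v])/(EG - F^2), Gamma^v_ij = (E*[ij,v] - F*[ij,u])/(EG - F^2)
Gamma_uuu = 0, Gamma_uuv = 0, Gamma_uvv = -3/17, Gamma_vuu = 0, Gamma_vuv = 4/15, Gamma_vvv = 0
X = (-3/4, 5/2), Y = (-73/16, -5/2) at the point

Answer: (nabla_X Y)^u = -2043/136, (nabla_X Y)^v = -31/24


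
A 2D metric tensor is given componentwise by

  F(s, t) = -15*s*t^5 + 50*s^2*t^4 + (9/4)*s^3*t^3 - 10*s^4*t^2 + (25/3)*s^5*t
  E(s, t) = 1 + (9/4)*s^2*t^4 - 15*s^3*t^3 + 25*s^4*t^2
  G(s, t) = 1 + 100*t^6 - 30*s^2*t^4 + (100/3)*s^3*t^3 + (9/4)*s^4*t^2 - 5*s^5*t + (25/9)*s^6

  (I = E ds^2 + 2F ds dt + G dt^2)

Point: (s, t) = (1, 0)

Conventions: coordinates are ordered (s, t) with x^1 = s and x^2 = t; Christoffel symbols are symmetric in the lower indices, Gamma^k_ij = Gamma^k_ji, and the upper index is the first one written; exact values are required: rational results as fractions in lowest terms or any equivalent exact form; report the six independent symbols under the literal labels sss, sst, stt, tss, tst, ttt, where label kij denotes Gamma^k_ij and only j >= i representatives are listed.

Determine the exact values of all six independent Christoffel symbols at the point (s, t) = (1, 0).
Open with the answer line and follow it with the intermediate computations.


Answer: Gamma_sss = 0, Gamma_sst = 0, Gamma_stt = 0, Gamma_tss = 0, Gamma_tst = 75/34, Gamma_ttt = -45/68

E = 1, F = 0, G = 34/9 at the point
E_s = 0, E_t = 0, F_s = 0, F_t = 25/3, G_s = 50/3, G_t = -5
EG - F^2 = 34/9;  g^inv = (9/34) * [[34/9, 0], [0, 1]]
first-kind symbols [ij,l] = (1/2)(d_i g_jl + d_j g_il - d_l g_ij): [ss,s] = E_s/2 = 0, [ss,t] = F_s - E_t/2 = 0, [st,s] = E_t/2 = 0, [st,t] = G_s/2 = 25/3, [tt,s] = F_t - G_s/2 = 0, [tt,t] = G_t/2 = -5/2
Gamma^s_ij = (G*[ij,s] - F*[ij,t])/(EG - F^2), Gamma^t_ij = (E*[ij,t] - F*[ij,s])/(EG - F^2)


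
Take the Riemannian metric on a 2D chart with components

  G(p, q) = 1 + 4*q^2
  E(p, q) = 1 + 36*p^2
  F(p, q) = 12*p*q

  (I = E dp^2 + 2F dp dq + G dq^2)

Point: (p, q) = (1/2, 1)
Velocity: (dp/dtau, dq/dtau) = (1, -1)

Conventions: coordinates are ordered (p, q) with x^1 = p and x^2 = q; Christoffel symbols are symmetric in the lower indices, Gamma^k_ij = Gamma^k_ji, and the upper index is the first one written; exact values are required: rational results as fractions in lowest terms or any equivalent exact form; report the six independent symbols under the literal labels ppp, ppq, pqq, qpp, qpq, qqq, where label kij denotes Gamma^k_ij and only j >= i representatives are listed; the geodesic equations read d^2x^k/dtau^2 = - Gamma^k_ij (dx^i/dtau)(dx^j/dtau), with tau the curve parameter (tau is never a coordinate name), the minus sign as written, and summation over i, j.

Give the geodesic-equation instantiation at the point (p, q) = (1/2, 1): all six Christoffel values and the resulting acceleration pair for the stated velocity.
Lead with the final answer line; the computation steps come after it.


Answer: Gamma_ppp = 9/7, Gamma_ppq = 0, Gamma_pqq = 3/7, Gamma_qpp = 6/7, Gamma_qpq = 0, Gamma_qqq = 2/7; accelerations (d^2p/dtau^2, d^2q/dtau^2) = (-12/7, -8/7)

E = 10, F = 6, G = 5 at the point
E_p = 36, E_q = 0, F_p = 12, F_q = 6, G_p = 0, G_q = 8
EG - F^2 = 14;  g^inv = (1/14) * [[5, -6], [-6, 10]]
first-kind symbols [ij,l] = (1/2)(d_i g_jl + d_j g_il - d_l g_ij): [pp,p] = E_p/2 = 18, [pp,q] = F_p - E_q/2 = 12, [pq,p] = E_q/2 = 0, [pq,q] = G_p/2 = 0, [qq,p] = F_q - G_p/2 = 6, [qq,q] = G_q/2 = 4
Gamma^p_ij = (G*[ij,p] - F*[ij,q])/(EG - F^2), Gamma^q_ij = (E*[ij,q] - F*[ij,p])/(EG - F^2)
Gamma_ppp = 9/7, Gamma_ppq = 0, Gamma_pqq = 3/7, Gamma_qpp = 6/7, Gamma_qpq = 0, Gamma_qqq = 2/7
d^2p/dtau^2 = -(Gamma_ppp*(1)^2 + 2*Gamma_ppq*(1)*(-1) + Gamma_pqq*(-1)^2) = -12/7
d^2q/dtau^2 = -(Gamma_qpp*(1)^2 + 2*Gamma_qpq*(1)*(-1) + Gamma_qqq*(-1)^2) = -8/7


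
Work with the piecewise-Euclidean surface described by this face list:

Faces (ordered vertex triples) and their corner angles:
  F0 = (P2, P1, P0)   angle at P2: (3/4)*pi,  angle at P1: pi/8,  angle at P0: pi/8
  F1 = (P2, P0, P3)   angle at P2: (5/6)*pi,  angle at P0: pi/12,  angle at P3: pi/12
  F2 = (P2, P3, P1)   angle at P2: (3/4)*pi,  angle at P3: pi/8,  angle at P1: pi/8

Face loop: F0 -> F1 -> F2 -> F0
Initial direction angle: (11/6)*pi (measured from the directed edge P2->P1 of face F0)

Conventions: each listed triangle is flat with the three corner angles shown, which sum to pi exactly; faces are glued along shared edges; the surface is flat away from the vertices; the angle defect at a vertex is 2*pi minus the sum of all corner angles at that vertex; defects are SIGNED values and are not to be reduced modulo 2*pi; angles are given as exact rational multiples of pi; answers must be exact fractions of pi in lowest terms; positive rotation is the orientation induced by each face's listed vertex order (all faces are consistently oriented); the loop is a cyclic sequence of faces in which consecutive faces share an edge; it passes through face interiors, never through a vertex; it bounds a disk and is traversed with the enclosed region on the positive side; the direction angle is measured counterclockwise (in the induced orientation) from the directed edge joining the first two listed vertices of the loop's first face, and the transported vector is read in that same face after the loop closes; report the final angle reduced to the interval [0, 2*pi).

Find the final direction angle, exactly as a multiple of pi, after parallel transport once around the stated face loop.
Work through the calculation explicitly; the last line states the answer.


enclosed vertex P2: corner angles sum to (7/3)*pi, defect = 2*pi - (7/3)*pi = -pi/3
final direction = starting direction + enclosed defect total, reduced mod 2*pi (induced orientation)
final angle = (11/6)*pi - pi/3 = (3/2)*pi (mod 2*pi)

Answer: final direction angle = (3/2)*pi


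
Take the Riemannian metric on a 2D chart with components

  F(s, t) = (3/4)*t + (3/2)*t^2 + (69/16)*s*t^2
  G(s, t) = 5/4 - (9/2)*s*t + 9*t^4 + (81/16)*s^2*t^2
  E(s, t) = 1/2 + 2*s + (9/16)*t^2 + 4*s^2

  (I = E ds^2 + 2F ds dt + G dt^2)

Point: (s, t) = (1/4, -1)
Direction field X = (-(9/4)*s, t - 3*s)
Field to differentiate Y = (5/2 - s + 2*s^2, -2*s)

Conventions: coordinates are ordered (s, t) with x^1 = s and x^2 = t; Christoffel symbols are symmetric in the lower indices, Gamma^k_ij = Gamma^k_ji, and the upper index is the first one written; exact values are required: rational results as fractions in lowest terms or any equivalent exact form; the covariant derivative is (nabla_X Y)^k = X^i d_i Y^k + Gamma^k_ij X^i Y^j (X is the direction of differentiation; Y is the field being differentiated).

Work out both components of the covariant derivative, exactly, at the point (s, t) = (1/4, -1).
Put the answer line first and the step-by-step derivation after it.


Answer: (nabla_X Y)^s = -324165/292432, (nabla_X Y)^t = -134289/73108

E = 29/16, F = 117/64, G = 2993/256 at the point
E_s = 4, E_t = -9/8, F_s = 69/16, F_t = -141/32, G_s = 225/32, G_t = -4833/128
EG - F^2 = 18277/1024;  g^inv = (1024/18277) * [[2993/256, -117/64], [-117/64, 29/16]]
first-kind symbols [ij,l] = (1/2)(d_i g_jl + d_j g_il - d_l g_ij): [ss,s] = E_s/2 = 2, [ss,t] = F_s - E_t/2 = 39/8, [st,s] = E_t/2 = -9/16, [st,t] = G_s/2 = 225/64, [tt,s] = F_t - G_s/2 = -507/64, [tt,t] = G_t/2 = -4833/256
Gamma^s_ij = (G*[ij,s] - F*[ij,t])/(EG - F^2), Gamma^t_ij = (E*[ij,t] - F*[ij,s])/(EG - F^2)
Gamma_sss = 14818/18277, Gamma_sst = -26631/36554, Gamma_stt = -475995/146216, Gamma_tss = 5304/18277, Gamma_tst = 7578/18277, Gamma_ttt = -40419/36554
X = (-9/16, -7/4), Y = (19/8, -1/2) at the point


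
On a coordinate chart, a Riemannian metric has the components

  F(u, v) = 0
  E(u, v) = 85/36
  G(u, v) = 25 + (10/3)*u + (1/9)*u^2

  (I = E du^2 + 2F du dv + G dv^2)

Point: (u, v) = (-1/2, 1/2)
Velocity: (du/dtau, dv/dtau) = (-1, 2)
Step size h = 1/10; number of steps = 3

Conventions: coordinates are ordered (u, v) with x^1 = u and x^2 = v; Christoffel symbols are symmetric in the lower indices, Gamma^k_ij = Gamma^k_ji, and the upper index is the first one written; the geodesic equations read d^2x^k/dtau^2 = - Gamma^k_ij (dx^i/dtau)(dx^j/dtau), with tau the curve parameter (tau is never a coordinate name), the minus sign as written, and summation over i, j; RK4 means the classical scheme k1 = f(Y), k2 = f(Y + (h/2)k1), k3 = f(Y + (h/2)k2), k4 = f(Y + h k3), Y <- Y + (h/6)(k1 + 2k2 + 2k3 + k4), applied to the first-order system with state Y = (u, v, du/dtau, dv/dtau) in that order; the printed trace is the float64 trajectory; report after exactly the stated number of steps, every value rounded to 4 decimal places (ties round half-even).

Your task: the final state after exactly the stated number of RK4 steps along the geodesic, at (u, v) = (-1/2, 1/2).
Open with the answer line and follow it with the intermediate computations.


Answer: u = -0.6751, v = 1.1091, du/dtau = -0.1624, dv/dtau = 2.0492

f(Y) = (du/dtau, dv/dtau, -Gamma^u_ij Y'^i Y'^j, -Gamma^v_ij Y'^i Y'^j) with the Gammas evaluated at the stage position; h = 0.100000; intermediate values shown to 6 dp
step 0: u = -0.5000, v = 0.5000, du/dtau = -1.0000, dv/dtau = 2.0000
step 1:
  k1: at (u, v) = (-0.500000, 0.500000), (du/dtau, dv/dtau) = (-1.000000, 2.000000); Gamma_uuu = 0.000000, Gamma_uuv = 0.000000, Gamma_uvv = -0.682353, Gamma_vuu = 0.000000, Gamma_vuv = 0.068966, Gamma_vvv = 0.000000; k1 = (-1.000000, 2.000000, 2.729412, 0.275862)
  k2: at (u, v) = (-0.550000, 0.600000), (du/dtau, dv/dtau) = (-0.863529, 2.013793); Gamma_uuu = 0.000000, Gamma_uuv = 0.000000, Gamma_uvv = -0.680000, Gamma_vuu = 0.000000, Gamma_vuv = 0.069204, Gamma_vvv = 0.000000; k2 = (-0.863529, 2.013793, 2.757647, 0.240688)
  k3: at (u, v) = (-0.543176, 0.600690), (du/dtau, dv/dtau) = (-0.862118, 2.012034); Gamma_uuu = 0.000000, Gamma_uuv = 0.000000, Gamma_uvv = -0.680321, Gamma_vuu = 0.000000, Gamma_vuv = 0.069171, Gamma_vvv = 0.000000; k3 = (-0.862118, 2.012034, 2.754132, 0.239971)
  k4: at (u, v) = (-0.586212, 0.701203), (du/dtau, dv/dtau) = (-0.724587, 2.023997); Gamma_uuu = 0.000000, Gamma_uuv = 0.000000, Gamma_uvv = -0.678296, Gamma_vuu = 0.000000, Gamma_vuv = 0.069378, Gamma_vvv = 0.000000; k4 = (-0.724587, 2.023997, 2.778683, 0.203494)
  Y <- Y + (h/6)(k1 + 2k2 + 2k3 + k4): u = -0.5863, v = 0.7013, du/dtau = -0.7245, dv/dtau = 2.0240
step 2:
  k1: at (u, v) = (-0.586265, 0.701261), (du/dtau, dv/dtau) = (-0.724472, 2.024011); Gamma_uuu = 0.000000, Gamma_uuv = 0.000000, Gamma_uvv = -0.678293, Gamma_vuu = 0.000000, Gamma_vuv = 0.069378, Gamma_vvv = 0.000000; k1 = (-0.724472, 2.024011, 2.778711, 0.203464)
  k2: at (u, v) = (-0.622488, 0.802461), (du/dtau, dv/dtau) = (-0.585537, 2.034184); Gamma_uuu = 0.000000, Gamma_uuv = 0.000000, Gamma_uvv = -0.676589, Gamma_vuu = 0.000000, Gamma_vuv = 0.069553, Gamma_vvv = 0.000000; k2 = (-0.585537, 2.034184, 2.799661, 0.165688)
  k3: at (u, v) = (-0.615542, 0.802970), (du/dtau, dv/dtau) = (-0.584489, 2.032296); Gamma_uuu = 0.000000, Gamma_uuv = 0.000000, Gamma_uvv = -0.676916, Gamma_vuu = 0.000000, Gamma_vuv = 0.069519, Gamma_vvv = 0.000000; k3 = (-0.584489, 2.032296, 2.795814, 0.165158)
  k4: at (u, v) = (-0.644714, 0.904490), (du/dtau, dv/dtau) = (-0.444891, 2.040527); Gamma_uuu = 0.000000, Gamma_uuv = 0.000000, Gamma_uvv = -0.675543, Gamma_vuu = 0.000000, Gamma_vuv = 0.069661, Gamma_vvv = 0.000000; k4 = (-0.444891, 2.040527, 2.812792, 0.126478)
  Y <- Y + (h/6)(k1 + 2k2 + 2k3 + k4): u = -0.6448, v = 0.9046, du/dtau = -0.4448, dv/dtau = 2.0405
step 3:
  k1: at (u, v) = (-0.644755, 0.904553), (du/dtau, dv/dtau) = (-0.444765, 2.040538); Gamma_uuu = 0.000000, Gamma_uuv = 0.000000, Gamma_uvv = -0.675541, Gamma_vuu = 0.000000, Gamma_vuv = 0.069661, Gamma_vvv = 0.000000; k1 = (-0.444765, 2.040538, 2.812816, 0.126443)
  k2: at (u, v) = (-0.666993, 1.006579), (du/dtau, dv/dtau) = (-0.304124, 2.046861); Gamma_uuu = 0.000000, Gamma_uuv = 0.000000, Gamma_uvv = -0.674494, Gamma_vuu = 0.000000, Gamma_vuv = 0.069769, Gamma_vvv = 0.000000; k2 = (-0.304124, 2.046861, 2.825888, 0.086862)
  k3: at (u, v) = (-0.659961, 1.006896), (du/dtau, dv/dtau) = (-0.303471, 2.044882); Gamma_uuu = 0.000000, Gamma_uuv = 0.000000, Gamma_uvv = -0.674825, Gamma_vuu = 0.000000, Gamma_vuv = 0.069735, Gamma_vvv = 0.000000; k3 = (-0.303471, 2.044882, 2.821810, 0.086549)
  k4: at (u, v) = (-0.675102, 1.109041), (du/dtau, dv/dtau) = (-0.162584, 2.049193); Gamma_uuu = 0.000000, Gamma_uuv = 0.000000, Gamma_uvv = -0.674113, Gamma_vuu = 0.000000, Gamma_vuv = 0.069809, Gamma_vvv = 0.000000; k4 = (-0.162584, 2.049193, 2.830730, 0.046516)
  Y <- Y + (h/6)(k1 + 2k2 + 2k3 + k4): u = -0.6751, v = 1.1091, du/dtau = -0.1624, dv/dtau = 2.0492


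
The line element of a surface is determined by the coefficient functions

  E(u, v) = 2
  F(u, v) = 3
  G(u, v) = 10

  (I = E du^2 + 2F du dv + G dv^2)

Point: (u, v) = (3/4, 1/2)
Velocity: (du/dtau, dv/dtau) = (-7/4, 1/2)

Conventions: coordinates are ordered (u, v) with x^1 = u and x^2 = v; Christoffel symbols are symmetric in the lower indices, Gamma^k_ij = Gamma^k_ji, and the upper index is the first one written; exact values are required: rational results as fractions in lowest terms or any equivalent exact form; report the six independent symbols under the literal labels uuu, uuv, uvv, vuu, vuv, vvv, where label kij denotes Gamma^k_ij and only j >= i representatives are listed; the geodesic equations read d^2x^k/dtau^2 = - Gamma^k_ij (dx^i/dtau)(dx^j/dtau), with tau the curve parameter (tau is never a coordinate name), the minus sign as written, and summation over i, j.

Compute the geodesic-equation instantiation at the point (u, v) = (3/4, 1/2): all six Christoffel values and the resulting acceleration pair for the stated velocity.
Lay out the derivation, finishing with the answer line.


E = 2, F = 3, G = 10 at the point
E_u = 0, E_v = 0, F_u = 0, F_v = 0, G_u = 0, G_v = 0
EG - F^2 = 11;  g^inv = (1/11) * [[10, -3], [-3, 2]]
first-kind symbols [ij,l] = (1/2)(d_i g_jl + d_j g_il - d_l g_ij): [uu,u] = E_u/2 = 0, [uu,v] = F_u - E_v/2 = 0, [uv,u] = E_v/2 = 0, [uv,v] = G_u/2 = 0, [vv,u] = F_v - G_u/2 = 0, [vv,v] = G_v/2 = 0
Gamma^u_ij = (G*[ij,u] - F*[ij,v])/(EG - F^2), Gamma^v_ij = (E*[ij,v] - F*[ij,u])/(EG - F^2)
Gamma_uuu = 0, Gamma_uuv = 0, Gamma_uvv = 0, Gamma_vuu = 0, Gamma_vuv = 0, Gamma_vvv = 0
d^2u/dtau^2 = -(Gamma_uuu*(-7/4)^2 + 2*Gamma_uuv*(-7/4)*(1/2) + Gamma_uvv*(1/2)^2) = 0
d^2v/dtau^2 = -(Gamma_vuu*(-7/4)^2 + 2*Gamma_vuv*(-7/4)*(1/2) + Gamma_vvv*(1/2)^2) = 0

Answer: Gamma_uuu = 0, Gamma_uuv = 0, Gamma_uvv = 0, Gamma_vuu = 0, Gamma_vuv = 0, Gamma_vvv = 0; accelerations (d^2u/dtau^2, d^2v/dtau^2) = (0, 0)


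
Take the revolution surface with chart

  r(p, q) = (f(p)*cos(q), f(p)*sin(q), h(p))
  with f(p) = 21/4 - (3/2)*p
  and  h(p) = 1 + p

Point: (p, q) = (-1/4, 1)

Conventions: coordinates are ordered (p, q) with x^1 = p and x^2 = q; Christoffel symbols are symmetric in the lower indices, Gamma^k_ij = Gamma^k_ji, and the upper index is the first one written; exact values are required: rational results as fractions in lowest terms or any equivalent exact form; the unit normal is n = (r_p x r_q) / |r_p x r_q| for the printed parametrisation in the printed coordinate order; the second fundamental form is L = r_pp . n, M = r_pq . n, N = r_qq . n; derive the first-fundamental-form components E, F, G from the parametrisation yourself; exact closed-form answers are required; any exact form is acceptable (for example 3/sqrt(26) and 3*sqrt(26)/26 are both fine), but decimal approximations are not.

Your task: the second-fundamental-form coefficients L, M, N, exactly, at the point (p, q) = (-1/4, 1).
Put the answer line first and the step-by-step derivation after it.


Answer: L = 0, M = 0, N = 45*sqrt(13)/52

f = 45/8, f' = -3/2, f'' = 0, h' = 1, h'' = 0
E = 13/4, F = 0, G = 2025/64; answer radicand W^2 = 13/4
unnormalised second-form numerators: l = 0, m = 0, n = 45/8; L = l/sqrt(13/4), and similarly M = m/sqrt(W^2), N = n/sqrt(W^2)


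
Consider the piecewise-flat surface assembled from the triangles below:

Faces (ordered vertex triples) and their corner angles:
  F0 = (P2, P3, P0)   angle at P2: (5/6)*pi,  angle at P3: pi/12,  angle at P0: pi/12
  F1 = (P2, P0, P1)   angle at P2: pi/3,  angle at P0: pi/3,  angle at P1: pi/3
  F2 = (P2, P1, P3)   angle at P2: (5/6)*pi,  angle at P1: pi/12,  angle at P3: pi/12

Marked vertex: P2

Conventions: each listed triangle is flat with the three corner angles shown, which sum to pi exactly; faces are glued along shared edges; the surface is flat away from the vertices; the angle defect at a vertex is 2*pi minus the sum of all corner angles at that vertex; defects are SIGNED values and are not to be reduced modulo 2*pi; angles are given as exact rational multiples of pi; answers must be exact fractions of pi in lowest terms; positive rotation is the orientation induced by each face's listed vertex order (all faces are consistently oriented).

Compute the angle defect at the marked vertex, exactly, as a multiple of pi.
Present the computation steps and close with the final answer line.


Sum of corner angles at P2: 2*pi
defect = 2*pi - 2*pi

Answer: defect(P2) = 0
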